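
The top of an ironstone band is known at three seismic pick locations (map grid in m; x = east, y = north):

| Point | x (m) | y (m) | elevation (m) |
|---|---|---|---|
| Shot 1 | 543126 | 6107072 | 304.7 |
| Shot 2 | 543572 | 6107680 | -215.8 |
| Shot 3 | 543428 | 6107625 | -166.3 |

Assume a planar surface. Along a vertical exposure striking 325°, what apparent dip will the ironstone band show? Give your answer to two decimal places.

Two edge vectors: Shot 1→Shot 2 = (446, 608, -520.5), Shot 1→Shot 3 = (302, 553, -471).
Normal n = (Shot 1→Shot 2) × (Shot 1→Shot 3) = (1468.5, 52875, 63022).
So ∂z/∂x = −n_x/n_z = −0.02330 and ∂z/∂y = −n_y/n_z = −0.83899.
Unit vector along 325° is (sin 325°, cos 325°) = (-0.5736, 0.8192).
Slope in that direction = a·(-0.5736) + b·(0.8192) = −0.67390.
Apparent dip = arctan|0.67390| = 33.98° (true dip is 40.0°, so apparent ≤ true as expected).

33.98°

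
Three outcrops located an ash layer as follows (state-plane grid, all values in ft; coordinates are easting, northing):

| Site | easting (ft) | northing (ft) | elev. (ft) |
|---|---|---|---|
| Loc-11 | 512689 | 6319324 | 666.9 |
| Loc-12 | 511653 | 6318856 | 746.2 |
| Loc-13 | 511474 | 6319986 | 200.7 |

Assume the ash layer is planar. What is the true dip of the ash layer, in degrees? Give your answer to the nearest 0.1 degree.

Two edge vectors: Loc-11→Loc-12 = (-1036, -468, 79.3), Loc-11→Loc-13 = (-1215, 662, -466.2).
Normal n = (Loc-11→Loc-12) × (Loc-11→Loc-13) = (165685, -579332.7, -1254452).
So ∂z/∂easting = −n_x/n_z = 0.13208 and ∂z/∂northing = −n_y/n_z = −0.46182.
Gradient magnitude |∇z| = √(a² + b²) = √(0.01744 + 0.21328) = 0.48034.
True dip = arctan(0.48034) = 25.7°, dipping toward NNW (azimuth ≈ 344°).

25.7°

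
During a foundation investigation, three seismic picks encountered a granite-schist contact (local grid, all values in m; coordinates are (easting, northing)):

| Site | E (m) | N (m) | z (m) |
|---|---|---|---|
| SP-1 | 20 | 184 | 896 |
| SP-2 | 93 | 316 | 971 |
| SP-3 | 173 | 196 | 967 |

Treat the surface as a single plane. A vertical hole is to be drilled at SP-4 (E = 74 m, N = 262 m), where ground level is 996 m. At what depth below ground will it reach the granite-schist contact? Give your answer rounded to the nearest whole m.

Two edge vectors: SP-1→SP-2 = (73, 132, 75), SP-1→SP-3 = (153, 12, 71).
Normal n = (SP-1→SP-2) × (SP-1→SP-3) = (8472, 6292, -19320).
So ∂z/∂E = −n_x/n_z = 0.43851 and ∂z/∂N = −n_y/n_z = 0.32567.
Intercept c from SP-1: 896 − 8.77 − 59.92 = 827.31.
At (74, 262): z_contact = 32.4 + 85.3 + 827.31 = 945.1 m.
Depth below ground = 996 − 945.1 = 51 m.

51 m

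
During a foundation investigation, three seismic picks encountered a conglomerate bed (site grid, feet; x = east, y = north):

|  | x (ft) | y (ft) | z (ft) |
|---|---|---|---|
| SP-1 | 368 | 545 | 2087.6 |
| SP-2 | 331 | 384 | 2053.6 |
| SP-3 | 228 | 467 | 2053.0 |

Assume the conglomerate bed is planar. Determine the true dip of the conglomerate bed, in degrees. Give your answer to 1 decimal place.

Two edge vectors: SP-1→SP-2 = (-37, -161, -34), SP-1→SP-3 = (-140, -78, -34.6).
Normal n = (SP-1→SP-2) × (SP-1→SP-3) = (2918.6, 3479.8, -19654).
So ∂z/∂x = −n_x/n_z = 0.14850 and ∂z/∂y = −n_y/n_z = 0.17705.
Gradient magnitude |∇z| = √(a² + b²) = √(0.02205 + 0.03135) = 0.23108.
True dip = arctan(0.23108) = 13.0°, dipping toward SW (azimuth ≈ 220°).

13.0°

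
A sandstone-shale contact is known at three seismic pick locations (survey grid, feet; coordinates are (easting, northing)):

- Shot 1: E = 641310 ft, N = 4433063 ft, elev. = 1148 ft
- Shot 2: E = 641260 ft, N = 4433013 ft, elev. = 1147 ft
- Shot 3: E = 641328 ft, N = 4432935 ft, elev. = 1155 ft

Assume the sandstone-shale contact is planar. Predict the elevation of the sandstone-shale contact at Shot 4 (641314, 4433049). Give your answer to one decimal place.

1148.9 ft

Two edge vectors: Shot 1→Shot 2 = (-50, -50, -1), Shot 1→Shot 3 = (18, -128, 7).
Normal n = (Shot 1→Shot 2) × (Shot 1→Shot 3) = (-478, 332, 7300).
So ∂z/∂E = −n_x/n_z = 0.065479452 and ∂z/∂N = −n_y/n_z = −0.045479452.
Intercept c from Shot 1: 1148 − 41992.63 + 201613.28 = 160768.65.
At (641314, 4433049): z = 41992.9 − 201612.6 + 160768.65 = 1148.9 ft.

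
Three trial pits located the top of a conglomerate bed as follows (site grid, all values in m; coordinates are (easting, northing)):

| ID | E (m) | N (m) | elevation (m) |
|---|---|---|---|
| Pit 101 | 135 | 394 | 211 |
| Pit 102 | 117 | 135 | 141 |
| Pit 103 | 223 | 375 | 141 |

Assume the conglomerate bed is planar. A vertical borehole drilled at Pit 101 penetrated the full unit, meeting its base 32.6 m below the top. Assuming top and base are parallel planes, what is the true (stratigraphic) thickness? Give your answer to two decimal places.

25.53 m

Two edge vectors: Pit 101→Pit 102 = (-18, -259, -70), Pit 101→Pit 103 = (88, -19, -70).
Normal n = (Pit 101→Pit 102) × (Pit 101→Pit 103) = (16800, -7420, 23134).
So ∂z/∂E = −n_x/n_z = −0.72620 and ∂z/∂N = −n_y/n_z = 0.32074.
|∇z| = √(a²+b²) = 0.79388, so dip δ = arctan(0.79388) = 38.45°.
True thickness = vertical thickness × cos δ = 32.6 × cos 38.45° = 25.53 m.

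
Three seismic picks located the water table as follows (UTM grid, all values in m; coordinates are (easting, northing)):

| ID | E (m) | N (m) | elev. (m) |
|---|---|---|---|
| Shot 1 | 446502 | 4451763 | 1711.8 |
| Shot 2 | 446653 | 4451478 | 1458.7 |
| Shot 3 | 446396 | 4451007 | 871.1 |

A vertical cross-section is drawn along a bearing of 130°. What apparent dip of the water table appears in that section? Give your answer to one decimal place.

Let the plane be z = a·E + b·N + c.
Shot 2−Shot 1: 151a − 285b = −253.1;  Shot 3−Shot 1: −106a − 756b = −840.7.
Solving gives a = 0.33426, b = 1.06517.
Unit vector along 130° is (sin 130°, cos 130°) = (0.7660, -0.6428).
Slope in that direction = a·(0.7660) + b·(-0.6428) = −0.42862.
Apparent dip = arctan|0.42862| = 23.2° (true dip is 48.1°, so apparent ≤ true as expected).

23.2°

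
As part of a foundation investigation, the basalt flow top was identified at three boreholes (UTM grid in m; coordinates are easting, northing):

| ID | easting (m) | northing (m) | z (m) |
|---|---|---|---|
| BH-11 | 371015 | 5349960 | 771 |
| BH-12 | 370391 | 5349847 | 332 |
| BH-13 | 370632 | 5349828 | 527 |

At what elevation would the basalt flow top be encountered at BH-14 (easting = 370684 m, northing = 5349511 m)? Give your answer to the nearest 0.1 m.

Two edge vectors: BH-11→BH-12 = (-624, -113, -439), BH-11→BH-13 = (-383, -132, -244).
Normal n = (BH-11→BH-12) × (BH-11→BH-13) = (-30376, 15881, 39089).
So ∂z/∂easting = −n_x/n_z = 0.777098416 and ∂z/∂northing = −n_y/n_z = −0.406277981.
Intercept c from BH-11: 771 − 288315.17 + 2173570.95 = 1886026.78.
At (370684, 5349511): z = 288057.9 − 2173388.5 + 1886026.78 = 696.2 m.

696.2 m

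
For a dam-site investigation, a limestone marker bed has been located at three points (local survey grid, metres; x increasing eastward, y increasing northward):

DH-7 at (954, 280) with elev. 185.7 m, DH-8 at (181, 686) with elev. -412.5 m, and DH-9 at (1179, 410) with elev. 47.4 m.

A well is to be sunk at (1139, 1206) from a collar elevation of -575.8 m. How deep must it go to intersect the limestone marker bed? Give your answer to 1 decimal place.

Two edge vectors: DH-7→DH-8 = (-773, 406, -598.2), DH-7→DH-9 = (225, 130, -138.3).
Normal n = (DH-7→DH-8) × (DH-7→DH-9) = (21616.2, -241500.9, -191840).
So ∂z/∂x = −n_x/n_z = 0.112678 and ∂z/∂y = −n_y/n_z = −1.258866.
Intercept c from DH-7: 185.7 − 107.50 + 352.48 = 430.69.
At (1139, 1206): z_contact = 128.34 − 1518.19 + 430.69 = -959.16 m.
Depth below ground = -575.8 − (-959.16) = 383.4 m.

383.4 m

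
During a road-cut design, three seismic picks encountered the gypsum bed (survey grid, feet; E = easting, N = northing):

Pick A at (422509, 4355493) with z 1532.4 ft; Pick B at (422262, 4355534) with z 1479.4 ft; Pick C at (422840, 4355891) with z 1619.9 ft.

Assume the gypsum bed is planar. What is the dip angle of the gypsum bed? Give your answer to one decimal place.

12.6°

Two edge vectors: Pick A→Pick B = (-247, 41, -53), Pick A→Pick C = (331, 398, 87.5).
Normal n = (Pick A→Pick B) × (Pick A→Pick C) = (24681.5, 4069.5, -111877).
So ∂z/∂E = −n_x/n_z = 0.22061 and ∂z/∂N = −n_y/n_z = 0.03637.
Gradient magnitude |∇z| = √(a² + b²) = √(0.04867 + 0.00132) = 0.22359.
True dip = arctan(0.22359) = 12.6°, dipping toward W (azimuth ≈ 261°).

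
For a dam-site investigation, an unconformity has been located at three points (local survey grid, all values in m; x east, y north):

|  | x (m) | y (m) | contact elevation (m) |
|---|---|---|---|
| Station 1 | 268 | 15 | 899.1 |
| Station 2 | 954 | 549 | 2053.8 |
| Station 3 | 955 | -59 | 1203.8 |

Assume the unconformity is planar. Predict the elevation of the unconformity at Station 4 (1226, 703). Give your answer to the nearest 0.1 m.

Two edge vectors: Station 1→Station 2 = (686, 534, 1154.7), Station 1→Station 3 = (687, -74, 304.7).
Normal n = (Station 1→Station 2) × (Station 1→Station 3) = (248157.6, 584254.7, -417622).
So ∂z/∂x = −n_x/n_z = 0.594216 and ∂z/∂y = −n_y/n_z = 1.399004.
Intercept c from Station 1: 899.1 − 159.25 − 20.99 = 718.87.
At (1226, 703): z = 728.5 + 983.5 + 718.87 = 2430.9 m.

2430.9 m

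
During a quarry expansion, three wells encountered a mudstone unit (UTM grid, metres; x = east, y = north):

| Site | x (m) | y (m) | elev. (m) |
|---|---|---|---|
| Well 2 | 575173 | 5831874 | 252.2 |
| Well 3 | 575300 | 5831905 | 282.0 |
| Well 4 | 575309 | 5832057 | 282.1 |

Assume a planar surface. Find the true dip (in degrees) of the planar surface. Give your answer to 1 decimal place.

13.4°

Two edge vectors: Well 2→Well 3 = (127, 31, 29.8), Well 2→Well 4 = (136, 183, 29.9).
Normal n = (Well 2→Well 3) × (Well 2→Well 4) = (-4526.5, 255.5, 19025).
So ∂z/∂x = −n_x/n_z = 0.23792 and ∂z/∂y = −n_y/n_z = −0.01343.
Gradient magnitude |∇z| = √(a² + b²) = √(0.05661 + 0.00018) = 0.23830.
True dip = arctan(0.23830) = 13.4°, dipping toward W (azimuth ≈ 273°).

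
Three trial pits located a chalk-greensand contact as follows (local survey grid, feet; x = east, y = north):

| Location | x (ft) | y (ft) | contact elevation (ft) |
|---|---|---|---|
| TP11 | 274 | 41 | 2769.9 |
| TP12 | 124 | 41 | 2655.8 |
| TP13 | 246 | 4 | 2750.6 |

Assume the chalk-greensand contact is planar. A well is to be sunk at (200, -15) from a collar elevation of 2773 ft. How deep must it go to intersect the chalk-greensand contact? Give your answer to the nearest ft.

56 ft

Two edge vectors: TP11→TP12 = (-150, 0, -114.1), TP11→TP13 = (-28, -37, -19.3).
Normal n = (TP11→TP12) × (TP11→TP13) = (-4221.7, 299.8, 5550).
So ∂z/∂x = −n_x/n_z = 0.76067 and ∂z/∂y = −n_y/n_z = −0.05402.
Intercept c from TP11: 2769.9 − 208.42 + 2.21 = 2563.69.
At (200, -15): z_contact = 152.1 + 0.8 + 2563.69 = 2716.6 ft.
Depth below ground = 2773 − 2716.6 = 56 ft.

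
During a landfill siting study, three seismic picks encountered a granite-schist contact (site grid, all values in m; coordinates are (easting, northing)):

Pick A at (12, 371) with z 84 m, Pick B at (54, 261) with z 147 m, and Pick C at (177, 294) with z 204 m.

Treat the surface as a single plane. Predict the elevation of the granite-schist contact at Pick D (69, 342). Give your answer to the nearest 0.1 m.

Two edge vectors: Pick A→Pick B = (42, -110, 63), Pick A→Pick C = (165, -77, 120).
Normal n = (Pick A→Pick B) × (Pick A→Pick C) = (-8349, 5355, 14916).
So ∂z/∂E = −n_x/n_z = 0.55973 and ∂z/∂N = −n_y/n_z = −0.35901.
Intercept c from Pick A: 84 − 6.72 + 133.19 = 210.48.
At (69, 342): z = 38.6 − 122.8 + 210.48 = 126.3 m.

126.3 m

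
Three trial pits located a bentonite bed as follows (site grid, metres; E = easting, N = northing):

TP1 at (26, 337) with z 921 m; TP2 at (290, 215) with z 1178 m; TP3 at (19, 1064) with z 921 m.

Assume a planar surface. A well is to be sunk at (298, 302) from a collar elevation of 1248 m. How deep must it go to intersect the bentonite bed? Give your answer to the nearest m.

Two edge vectors: TP1→TP2 = (264, -122, 257), TP1→TP3 = (-7, 727, 0).
Normal n = (TP1→TP2) × (TP1→TP3) = (-186839, -1799, 191074).
So ∂z/∂E = −n_x/n_z = 0.97784 and ∂z/∂N = −n_y/n_z = 0.00942.
Intercept c from TP1: 921 − 25.42 − 3.17 = 892.40.
At (298, 302): z_contact = 291.4 + 2.8 + 892.40 = 1186.6 m.
Depth below ground = 1248 − 1186.6 = 61 m.

61 m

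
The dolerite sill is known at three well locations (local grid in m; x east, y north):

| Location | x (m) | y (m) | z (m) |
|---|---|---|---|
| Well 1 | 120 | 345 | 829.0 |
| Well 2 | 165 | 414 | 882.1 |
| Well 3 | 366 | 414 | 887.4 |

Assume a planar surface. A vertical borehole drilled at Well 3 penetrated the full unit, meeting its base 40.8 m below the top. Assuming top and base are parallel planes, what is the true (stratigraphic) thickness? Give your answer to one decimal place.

Two edge vectors: Well 1→Well 2 = (45, 69, 53.1), Well 1→Well 3 = (246, 69, 58.4).
Normal n = (Well 1→Well 2) × (Well 1→Well 3) = (365.7, 10434.6, -13869).
So ∂z/∂x = −n_x/n_z = 0.02637 and ∂z/∂y = −n_y/n_z = 0.75237.
|∇z| = √(a²+b²) = 0.75283, so dip δ = arctan(0.75283) = 36.97°.
True thickness = vertical thickness × cos δ = 40.8 × cos 36.97° = 32.6 m.

32.6 m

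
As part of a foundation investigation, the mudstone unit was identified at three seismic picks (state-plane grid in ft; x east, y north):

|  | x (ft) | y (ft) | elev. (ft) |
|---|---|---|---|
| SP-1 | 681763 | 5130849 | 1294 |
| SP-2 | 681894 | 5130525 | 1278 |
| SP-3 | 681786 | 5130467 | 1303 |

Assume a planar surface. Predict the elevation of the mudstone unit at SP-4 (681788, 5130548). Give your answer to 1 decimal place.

1299.6 ft

Let the plane be z = a·x + b·y + c.
SP-2−SP-1: 131a − 324b = −16;  SP-3−SP-1: 23a − 382b = 9.
Solving gives a = −0.211974642, b = −0.036323081.
Then c = 1294 − a·681763 − b·5130849 = 332178.71.
At (681788, 5130548): z = −144521.8 − 186357.3 + 332178.71 = 1299.6 ft.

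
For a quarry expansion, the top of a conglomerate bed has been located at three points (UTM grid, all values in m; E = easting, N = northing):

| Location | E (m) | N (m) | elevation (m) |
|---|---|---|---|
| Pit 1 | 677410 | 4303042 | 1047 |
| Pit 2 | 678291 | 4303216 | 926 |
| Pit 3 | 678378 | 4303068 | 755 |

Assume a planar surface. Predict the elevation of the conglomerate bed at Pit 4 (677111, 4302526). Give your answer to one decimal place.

648.1 m

Let the plane be z = a·E + b·N + c.
Pit 2−Pit 1: 881a + 174b = −121;  Pit 3−Pit 1: 968a + 26b = −292.
Solving gives a = −0.327515358, b = 0.962879485.
Then c = 1047 − a·677410 − b·4303042 = −3920401.69.
At (677111, 4302526): z = −221764.3 + 4142814.0 − 3920401.69 = 648.1 m.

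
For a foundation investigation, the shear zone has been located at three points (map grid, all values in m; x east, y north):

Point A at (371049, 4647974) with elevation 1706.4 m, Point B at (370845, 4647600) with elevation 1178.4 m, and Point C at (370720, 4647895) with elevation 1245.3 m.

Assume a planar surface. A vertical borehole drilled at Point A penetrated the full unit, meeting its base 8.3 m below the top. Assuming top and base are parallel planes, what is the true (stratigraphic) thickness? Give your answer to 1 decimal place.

4.8 m

Let the plane be z = a·x + b·y + c.
Point B−Point A: −204a − 374b = −528;  Point C−Point A: −329a − 79b = −461.1.
Solving gives a = 1.22266, b = 0.74486.
|∇z| = √(a²+b²) = 1.43168, so dip δ = arctan(1.43168) = 55.07°.
True thickness = vertical thickness × cos δ = 8.3 × cos 55.07° = 4.8 m.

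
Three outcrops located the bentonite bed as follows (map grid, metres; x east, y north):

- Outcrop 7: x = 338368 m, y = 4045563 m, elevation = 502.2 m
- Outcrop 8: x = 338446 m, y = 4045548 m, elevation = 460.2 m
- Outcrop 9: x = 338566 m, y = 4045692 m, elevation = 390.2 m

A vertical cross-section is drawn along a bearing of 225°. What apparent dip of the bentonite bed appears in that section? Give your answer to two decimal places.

22.19°

Two edge vectors: Outcrop 7→Outcrop 8 = (78, -15, -42), Outcrop 7→Outcrop 9 = (198, 129, -112).
Normal n = (Outcrop 7→Outcrop 8) × (Outcrop 7→Outcrop 9) = (7098, 420, 13032).
So ∂z/∂x = −n_x/n_z = −0.54466 and ∂z/∂y = −n_y/n_z = −0.03223.
Unit vector along 225° is (sin 225°, cos 225°) = (-0.7071, -0.7071).
Slope in that direction = a·(-0.7071) + b·(-0.7071) = 0.40792.
Apparent dip = arctan|0.40792| = 22.19° (true dip is 28.6°, so apparent ≤ true as expected).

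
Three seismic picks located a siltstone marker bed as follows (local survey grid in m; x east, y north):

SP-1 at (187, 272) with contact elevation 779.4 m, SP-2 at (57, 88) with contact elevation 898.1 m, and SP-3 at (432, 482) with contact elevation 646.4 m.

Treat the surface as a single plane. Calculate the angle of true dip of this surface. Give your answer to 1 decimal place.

33.6°

Two edge vectors: SP-1→SP-2 = (-130, -184, 118.7), SP-1→SP-3 = (245, 210, -133).
Normal n = (SP-1→SP-2) × (SP-1→SP-3) = (-455, 11791.5, 17780).
So ∂z/∂x = −n_x/n_z = 0.02559 and ∂z/∂y = −n_y/n_z = −0.66319.
Gradient magnitude |∇z| = √(a² + b²) = √(0.00065 + 0.43982) = 0.66368.
True dip = arctan(0.66368) = 33.6°, dipping toward N (azimuth ≈ 358°).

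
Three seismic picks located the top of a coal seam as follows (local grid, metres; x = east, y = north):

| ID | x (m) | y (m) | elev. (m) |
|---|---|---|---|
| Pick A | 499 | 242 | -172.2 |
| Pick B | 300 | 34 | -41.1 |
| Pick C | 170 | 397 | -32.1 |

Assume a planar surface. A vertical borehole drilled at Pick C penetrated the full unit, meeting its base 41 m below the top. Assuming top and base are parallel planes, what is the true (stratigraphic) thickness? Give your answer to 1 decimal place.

36.4 m

Let the plane be z = a·x + b·y + c.
Pick B−Pick A: −199a − 208b = 131.1;  Pick C−Pick A: −329a + 155b = 140.1.
Solving gives a = −0.49822, b = −0.15363.
|∇z| = √(a²+b²) = 0.52136, so dip δ = arctan(0.52136) = 27.54°.
True thickness = vertical thickness × cos δ = 41 × cos 27.54° = 36.4 m.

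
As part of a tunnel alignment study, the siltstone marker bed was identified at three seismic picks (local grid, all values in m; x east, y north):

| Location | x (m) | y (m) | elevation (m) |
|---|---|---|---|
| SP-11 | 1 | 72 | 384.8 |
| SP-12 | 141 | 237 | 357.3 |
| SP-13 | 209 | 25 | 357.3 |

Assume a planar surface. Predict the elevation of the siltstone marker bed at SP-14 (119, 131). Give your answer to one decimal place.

365.3 m

Two edge vectors: SP-11→SP-12 = (140, 165, -27.5), SP-11→SP-13 = (208, -47, -27.5).
Normal n = (SP-11→SP-12) × (SP-11→SP-13) = (-5830, -1870, -40900).
So ∂z/∂x = −n_x/n_z = −0.14254 and ∂z/∂y = −n_y/n_z = −0.04572.
Intercept c from SP-11: 384.8 + 0.14 + 3.29 = 388.23.
At (119, 131): z = −17.0 − 6.0 + 388.23 = 365.3 m.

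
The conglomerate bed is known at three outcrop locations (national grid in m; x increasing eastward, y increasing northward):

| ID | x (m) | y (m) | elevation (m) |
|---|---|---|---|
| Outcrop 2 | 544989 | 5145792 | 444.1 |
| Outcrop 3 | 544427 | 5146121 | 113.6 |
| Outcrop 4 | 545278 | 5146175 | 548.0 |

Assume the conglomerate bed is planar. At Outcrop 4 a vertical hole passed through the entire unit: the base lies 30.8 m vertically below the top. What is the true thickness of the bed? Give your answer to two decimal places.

Let the plane be z = a·x + b·y + c.
Outcrop 3−Outcrop 2: −562a + 329b = −330.5;  Outcrop 4−Outcrop 2: 289a + 383b = 103.9.
Solving gives a = 0.51805, b = −0.11962.
|∇z| = √(a²+b²) = 0.53168, so dip δ = arctan(0.53168) = 28.00°.
True thickness = vertical thickness × cos δ = 30.8 × cos 28.00° = 27.20 m.

27.20 m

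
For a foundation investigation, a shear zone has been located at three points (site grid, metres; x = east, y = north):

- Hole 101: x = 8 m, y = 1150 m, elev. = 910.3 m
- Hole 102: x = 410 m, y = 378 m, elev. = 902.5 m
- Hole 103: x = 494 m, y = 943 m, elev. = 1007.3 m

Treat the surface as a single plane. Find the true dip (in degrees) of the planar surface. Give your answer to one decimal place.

Two edge vectors: Hole 101→Hole 102 = (402, -772, -7.8), Hole 101→Hole 103 = (486, -207, 97).
Normal n = (Hole 101→Hole 102) × (Hole 101→Hole 103) = (-76498.6, -42784.8, 291978).
So ∂z/∂x = −n_x/n_z = 0.26200 and ∂z/∂y = −n_y/n_z = 0.14653.
Gradient magnitude |∇z| = √(a² + b²) = √(0.06864 + 0.02147) = 0.30019.
True dip = arctan(0.30019) = 16.7°, dipping toward WSW (azimuth ≈ 241°).

16.7°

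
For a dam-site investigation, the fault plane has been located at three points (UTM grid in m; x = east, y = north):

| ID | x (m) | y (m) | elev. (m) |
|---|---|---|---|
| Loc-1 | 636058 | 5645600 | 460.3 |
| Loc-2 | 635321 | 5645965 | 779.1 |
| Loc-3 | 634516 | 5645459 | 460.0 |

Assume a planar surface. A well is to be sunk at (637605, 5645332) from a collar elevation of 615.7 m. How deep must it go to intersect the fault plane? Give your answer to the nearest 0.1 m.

Let the plane be z = a·x + b·y + c.
Loc-2−Loc-1: −737a + 365b = 318.8;  Loc-3−Loc-1: −1542a − 141b = −0.3.
Solving gives a = −0.067253846, b = 0.737627166.
Then c = 460.3 − a·636058 − b·5645600 = −4121110.28.
At (637605, 5645332): z_contact = −42881.39 + 4164150.24 − 4121110.28 = 158.57 m.
Depth below ground = 615.7 − 158.57 = 457.1 m.

457.1 m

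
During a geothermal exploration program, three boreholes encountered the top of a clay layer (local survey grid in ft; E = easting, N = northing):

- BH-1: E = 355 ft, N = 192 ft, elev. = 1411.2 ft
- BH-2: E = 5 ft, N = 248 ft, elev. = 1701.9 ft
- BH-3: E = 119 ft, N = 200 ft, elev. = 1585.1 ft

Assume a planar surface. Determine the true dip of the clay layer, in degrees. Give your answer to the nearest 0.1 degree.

45.8°

Two edge vectors: BH-1→BH-2 = (-350, 56, 290.7), BH-1→BH-3 = (-236, 8, 173.9).
Normal n = (BH-1→BH-2) × (BH-1→BH-3) = (7412.8, -7740.2, 10416).
So ∂z/∂E = −n_x/n_z = −0.71167 and ∂z/∂N = −n_y/n_z = 0.74311.
Gradient magnitude |∇z| = √(a² + b²) = √(0.50648 + 0.55221) = 1.02893.
True dip = arctan(1.02893) = 45.8°, dipping toward SE (azimuth ≈ 136°).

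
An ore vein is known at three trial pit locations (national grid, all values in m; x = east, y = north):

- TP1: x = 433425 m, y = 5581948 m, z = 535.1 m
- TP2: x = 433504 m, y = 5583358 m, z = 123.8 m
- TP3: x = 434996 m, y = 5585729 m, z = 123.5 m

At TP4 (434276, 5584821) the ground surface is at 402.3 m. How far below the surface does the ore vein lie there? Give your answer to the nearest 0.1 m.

354.3 m

Two edge vectors: TP1→TP2 = (79, 1410, -411.3), TP1→TP3 = (1571, 3781, -411.6).
Normal n = (TP1→TP2) × (TP1→TP3) = (974769.3, -613635.9, -1916411).
So ∂z/∂x = −n_x/n_z = 0.508643136 and ∂z/∂y = −n_y/n_z = −0.320200573.
Intercept c from TP1: 535.1 − 220458.65 + 1787342.95 = 1567419.40.
At (434276, 5584821): z_contact = 220891.51 − 1788262.88 + 1567419.40 = 48.02 m.
Depth below ground = 402.3 − 48.02 = 354.3 m.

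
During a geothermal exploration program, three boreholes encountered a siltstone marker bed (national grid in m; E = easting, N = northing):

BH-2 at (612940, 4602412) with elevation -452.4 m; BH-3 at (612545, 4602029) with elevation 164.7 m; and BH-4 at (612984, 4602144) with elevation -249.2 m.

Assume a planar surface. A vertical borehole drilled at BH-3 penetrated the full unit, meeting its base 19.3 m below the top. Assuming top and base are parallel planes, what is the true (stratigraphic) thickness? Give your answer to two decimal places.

Let the plane be z = a·E + b·N + c.
BH-3−BH-2: −395a − 383b = 617.1;  BH-4−BH-2: 44a − 268b = 203.2.
Solving gives a = −0.71352, b = −0.87535.
|∇z| = √(a²+b²) = 1.12931, so dip δ = arctan(1.12931) = 48.48°.
True thickness = vertical thickness × cos δ = 19.3 × cos 48.48° = 12.79 m.

12.79 m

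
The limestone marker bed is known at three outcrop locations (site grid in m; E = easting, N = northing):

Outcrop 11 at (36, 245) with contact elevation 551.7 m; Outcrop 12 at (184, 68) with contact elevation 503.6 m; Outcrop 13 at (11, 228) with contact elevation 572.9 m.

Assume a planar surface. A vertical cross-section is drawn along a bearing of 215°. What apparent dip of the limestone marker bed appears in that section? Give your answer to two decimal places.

Let the plane be z = a·E + b·N + c.
Outcrop 12−Outcrop 11: 148a − 177b = −48.1;  Outcrop 13−Outcrop 11: −25a − 17b = 21.2.
Solving gives a = −0.65842, b = −0.27879.
Unit vector along 215° is (sin 215°, cos 215°) = (-0.5736, -0.8192).
Slope in that direction = a·(-0.5736) + b·(-0.8192) = 0.60603.
Apparent dip = arctan|0.60603| = 31.22° (true dip is 35.6°, so apparent ≤ true as expected).

31.22°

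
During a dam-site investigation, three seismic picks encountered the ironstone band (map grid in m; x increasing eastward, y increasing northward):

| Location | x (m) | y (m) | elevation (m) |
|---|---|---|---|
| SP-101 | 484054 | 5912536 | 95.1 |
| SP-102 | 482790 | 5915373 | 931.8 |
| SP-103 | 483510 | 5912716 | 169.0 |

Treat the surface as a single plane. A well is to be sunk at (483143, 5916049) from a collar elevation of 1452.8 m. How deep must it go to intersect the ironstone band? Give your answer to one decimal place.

351.0 m

Two edge vectors: SP-101→SP-102 = (-1264, 2837, 836.7), SP-101→SP-103 = (-544, 180, 73.9).
Normal n = (SP-101→SP-102) × (SP-101→SP-103) = (59048.3, -361755.2, 1315808).
So ∂z/∂x = −n_x/n_z = −0.044876076 and ∂z/∂y = −n_y/n_z = 0.274930081.
Intercept c from SP-101: 95.1 + 21722.44 − 1625534.00 = −1603716.46.
At (483143, 5916049): z_contact = −21681.56 + 1626499.83 − 1603716.46 = 1101.81 m.
Depth below ground = 1452.8 − 1101.81 = 351.0 m.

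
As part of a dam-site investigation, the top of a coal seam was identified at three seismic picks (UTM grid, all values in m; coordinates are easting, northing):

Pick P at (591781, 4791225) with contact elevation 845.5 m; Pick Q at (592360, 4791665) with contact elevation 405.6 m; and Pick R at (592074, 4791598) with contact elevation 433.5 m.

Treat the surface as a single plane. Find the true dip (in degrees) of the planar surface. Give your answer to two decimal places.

51.90°

Let the plane be z = a·easting + b·northing + c.
Pick Q−Pick P: 579a + 440b = −439.9;  Pick R−Pick P: 293a + 373b = −412.
Solving gives a = 0.19756, b = −1.25975.
Gradient magnitude |∇z| = √(a² + b²) = √(0.03903 + 1.58697) = 1.27515.
True dip = arctan(1.27515) = 51.90°, dipping toward N (azimuth ≈ 351°).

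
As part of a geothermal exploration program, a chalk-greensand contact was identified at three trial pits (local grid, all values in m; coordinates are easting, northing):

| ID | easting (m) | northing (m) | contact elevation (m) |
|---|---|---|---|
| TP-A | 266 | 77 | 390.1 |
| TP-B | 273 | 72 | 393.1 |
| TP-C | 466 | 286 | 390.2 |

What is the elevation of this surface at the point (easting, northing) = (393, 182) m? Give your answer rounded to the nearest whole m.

Two edge vectors: TP-A→TP-B = (7, -5, 3), TP-A→TP-C = (200, 209, 0.1).
Normal n = (TP-A→TP-B) × (TP-A→TP-C) = (-627.5, 599.3, 2463).
So ∂z/∂easting = −n_x/n_z = 0.25477 and ∂z/∂northing = −n_y/n_z = −0.24332.
Intercept c from TP-A: 390.1 − 67.77 + 18.74 = 341.07.
At (393, 182): z = 100.1 − 44.3 + 341.07 = 396.9 m.

397 m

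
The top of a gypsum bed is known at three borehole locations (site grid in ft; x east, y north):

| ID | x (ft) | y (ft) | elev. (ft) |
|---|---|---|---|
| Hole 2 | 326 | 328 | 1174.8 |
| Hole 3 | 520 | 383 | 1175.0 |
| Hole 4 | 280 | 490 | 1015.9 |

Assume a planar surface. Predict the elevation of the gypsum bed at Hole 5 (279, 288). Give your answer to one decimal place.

1199.0 ft

Two edge vectors: Hole 2→Hole 3 = (194, 55, 0.2), Hole 2→Hole 4 = (-46, 162, -158.9).
Normal n = (Hole 2→Hole 3) × (Hole 2→Hole 4) = (-8771.9, 30817.4, 33958).
So ∂z/∂x = −n_x/n_z = 0.25832 and ∂z/∂y = −n_y/n_z = −0.90752.
Intercept c from Hole 2: 1174.8 − 84.21 + 297.66 = 1388.25.
At (279, 288): z = 72.1 − 261.4 + 1388.25 = 1199.0 ft.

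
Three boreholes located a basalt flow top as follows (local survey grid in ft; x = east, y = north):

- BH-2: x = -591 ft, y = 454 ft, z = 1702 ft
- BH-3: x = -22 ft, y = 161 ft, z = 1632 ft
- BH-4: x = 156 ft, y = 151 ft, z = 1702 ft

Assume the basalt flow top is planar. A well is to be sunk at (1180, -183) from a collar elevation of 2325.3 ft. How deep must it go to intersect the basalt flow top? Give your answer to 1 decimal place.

531.7 ft

Two edge vectors: BH-2→BH-3 = (569, -293, -70), BH-2→BH-4 = (747, -303, 0).
Normal n = (BH-2→BH-3) × (BH-2→BH-4) = (-21210, -52290, 46464).
So ∂z/∂x = −n_x/n_z = 0.456482 and ∂z/∂y = −n_y/n_z = 1.125387.
Intercept c from BH-2: 1702 + 269.78 − 510.93 = 1460.86.
At (1180, -183): z_contact = 538.65 − 205.95 + 1460.86 = 1793.56 ft.
Depth below ground = 2325.3 − 1793.56 = 531.7 ft.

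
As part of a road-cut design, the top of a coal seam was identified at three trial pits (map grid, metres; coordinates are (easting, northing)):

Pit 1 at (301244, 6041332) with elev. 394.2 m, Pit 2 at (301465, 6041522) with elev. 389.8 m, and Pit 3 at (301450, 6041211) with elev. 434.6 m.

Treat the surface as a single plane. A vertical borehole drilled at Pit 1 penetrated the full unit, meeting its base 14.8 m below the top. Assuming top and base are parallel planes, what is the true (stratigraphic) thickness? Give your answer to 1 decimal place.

Two edge vectors: Pit 1→Pit 2 = (221, 190, -4.4), Pit 1→Pit 3 = (206, -121, 40.4).
Normal n = (Pit 1→Pit 2) × (Pit 1→Pit 3) = (7143.6, -9834.8, -65881).
So ∂z/∂E = −n_x/n_z = 0.10843 and ∂z/∂N = −n_y/n_z = −0.14928.
|∇z| = √(a²+b²) = 0.18451, so dip δ = arctan(0.18451) = 10.45°.
True thickness = vertical thickness × cos δ = 14.8 × cos 10.45° = 14.6 m.

14.6 m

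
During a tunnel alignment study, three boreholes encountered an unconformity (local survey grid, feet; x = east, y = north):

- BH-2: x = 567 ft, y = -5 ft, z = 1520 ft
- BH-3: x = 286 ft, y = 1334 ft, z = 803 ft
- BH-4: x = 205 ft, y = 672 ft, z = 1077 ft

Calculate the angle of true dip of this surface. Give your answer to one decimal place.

Let the plane be z = a·x + b·y + c.
BH-3−BH-2: −281a + 1339b = −717;  BH-4−BH-2: −362a + 677b = −443.
Solving gives a = 0.36596, b = −0.45867.
Gradient magnitude |∇z| = √(a² + b²) = √(0.13393 + 0.21038) = 0.58678.
True dip = arctan(0.58678) = 30.4°, dipping toward NW (azimuth ≈ 321°).

30.4°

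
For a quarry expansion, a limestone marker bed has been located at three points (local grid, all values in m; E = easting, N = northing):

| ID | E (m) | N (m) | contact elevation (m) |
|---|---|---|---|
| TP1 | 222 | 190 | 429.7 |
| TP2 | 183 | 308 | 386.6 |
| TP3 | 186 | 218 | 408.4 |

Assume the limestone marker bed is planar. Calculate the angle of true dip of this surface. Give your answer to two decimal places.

25.31°

Let the plane be z = a·E + b·N + c.
TP2−TP1: −39a + 118b = −43.1;  TP3−TP1: −36a + 28b = −21.3.
Solving gives a = 0.41401, b = −0.22842.
Gradient magnitude |∇z| = √(a² + b²) = √(0.17140 + 0.05218) = 0.47284.
True dip = arctan(0.47284) = 25.31°, dipping toward WNW (azimuth ≈ 299°).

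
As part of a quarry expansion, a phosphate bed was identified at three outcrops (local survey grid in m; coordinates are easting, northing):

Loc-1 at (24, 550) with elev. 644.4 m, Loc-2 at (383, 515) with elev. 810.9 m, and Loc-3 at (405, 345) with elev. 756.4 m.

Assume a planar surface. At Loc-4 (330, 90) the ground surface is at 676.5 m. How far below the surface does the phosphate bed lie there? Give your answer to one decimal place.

56.0 m

Two edge vectors: Loc-1→Loc-2 = (359, -35, 166.5), Loc-1→Loc-3 = (381, -205, 112).
Normal n = (Loc-1→Loc-2) × (Loc-1→Loc-3) = (30212.5, 23228.5, -60260).
So ∂z/∂easting = −n_x/n_z = 0.50137 and ∂z/∂northing = −n_y/n_z = 0.38547.
Intercept c from Loc-1: 644.4 − 12.03 − 212.01 = 420.36.
At (330, 90): z_contact = 165.45 + 34.69 + 420.36 = 620.50 m.
Depth below ground = 676.5 − 620.50 = 56.0 m.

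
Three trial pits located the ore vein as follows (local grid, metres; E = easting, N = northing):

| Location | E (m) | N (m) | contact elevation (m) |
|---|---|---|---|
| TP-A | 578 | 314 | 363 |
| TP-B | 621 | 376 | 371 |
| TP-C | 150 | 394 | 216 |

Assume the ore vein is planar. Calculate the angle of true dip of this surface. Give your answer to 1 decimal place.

Let the plane be z = a·E + b·N + c.
TP-B−TP-A: 43a + 62b = 8;  TP-C−TP-A: −428a + 80b = −147.
Solving gives a = 0.32539, b = −0.09664.
Gradient magnitude |∇z| = √(a² + b²) = √(0.10588 + 0.00934) = 0.33944.
True dip = arctan(0.33944) = 18.7°, dipping toward WNW (azimuth ≈ 287°).

18.7°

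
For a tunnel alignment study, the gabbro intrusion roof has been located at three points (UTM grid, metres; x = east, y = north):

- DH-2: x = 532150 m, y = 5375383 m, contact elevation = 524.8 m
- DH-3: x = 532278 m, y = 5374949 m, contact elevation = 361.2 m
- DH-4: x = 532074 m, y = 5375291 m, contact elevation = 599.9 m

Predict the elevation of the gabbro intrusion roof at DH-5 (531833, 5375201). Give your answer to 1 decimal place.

850.8 m

Two edge vectors: DH-2→DH-3 = (128, -434, -163.6), DH-2→DH-4 = (-76, -92, 75.1).
Normal n = (DH-2→DH-3) × (DH-2→DH-4) = (-47644.6, 2820.8, -44760).
So ∂z/∂x = −n_x/n_z = −1.064445934 and ∂z/∂y = −n_y/n_z = 0.063020554.
Intercept c from DH-2: 524.8 + 566444.90 − 338759.61 = 228210.09.
At (531833, 5375201): z = −566107.5 + 338748.1 + 228210.09 = 850.8 m.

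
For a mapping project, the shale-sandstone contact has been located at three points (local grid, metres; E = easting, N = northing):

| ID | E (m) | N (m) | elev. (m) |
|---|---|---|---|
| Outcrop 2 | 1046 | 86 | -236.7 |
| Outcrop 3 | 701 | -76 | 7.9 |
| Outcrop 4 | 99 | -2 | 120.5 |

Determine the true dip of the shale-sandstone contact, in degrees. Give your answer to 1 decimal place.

42.9°

Let the plane be z = a·E + b·N + c.
Outcrop 3−Outcrop 2: −345a − 162b = 244.6;  Outcrop 4−Outcrop 2: −947a − 88b = 357.2.
Solving gives a = −0.29533, b = −0.88093.
Gradient magnitude |∇z| = √(a² + b²) = √(0.08722 + 0.77604) = 0.92912.
True dip = arctan(0.92912) = 42.9°, dipping toward NNE (azimuth ≈ 019°).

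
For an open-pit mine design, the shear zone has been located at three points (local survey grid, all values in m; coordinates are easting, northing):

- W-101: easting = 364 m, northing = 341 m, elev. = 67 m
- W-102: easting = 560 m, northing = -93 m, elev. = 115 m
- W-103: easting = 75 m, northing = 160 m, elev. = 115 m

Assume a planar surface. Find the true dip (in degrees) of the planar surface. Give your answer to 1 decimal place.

Let the plane be z = a·easting + b·northing + c.
W-102−W-101: 196a − 434b = 48;  W-103−W-101: −289a − 181b = 48.
Solving gives a = −0.07547, b = −0.14468.
Gradient magnitude |∇z| = √(a² + b²) = √(0.00570 + 0.02093) = 0.16319.
True dip = arctan(0.16319) = 9.3°, dipping toward NNE (azimuth ≈ 028°).

9.3°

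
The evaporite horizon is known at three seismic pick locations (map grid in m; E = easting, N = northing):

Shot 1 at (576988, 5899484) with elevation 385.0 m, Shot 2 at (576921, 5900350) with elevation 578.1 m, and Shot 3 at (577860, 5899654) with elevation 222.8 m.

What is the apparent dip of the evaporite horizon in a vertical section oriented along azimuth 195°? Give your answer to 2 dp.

7.97°

Two edge vectors: Shot 1→Shot 2 = (-67, 866, 193.1), Shot 1→Shot 3 = (872, 170, -162.2).
Normal n = (Shot 1→Shot 2) × (Shot 1→Shot 3) = (-173292.2, 157515.8, -766542).
So ∂z/∂E = −n_x/n_z = −0.22607 and ∂z/∂N = −n_y/n_z = 0.20549.
Unit vector along 195° is (sin 195°, cos 195°) = (-0.2588, -0.9659).
Slope in that direction = a·(-0.2588) + b·(-0.9659) = −0.13998.
Apparent dip = arctan|0.13998| = 7.97° (true dip is 17.0°, so apparent ≤ true as expected).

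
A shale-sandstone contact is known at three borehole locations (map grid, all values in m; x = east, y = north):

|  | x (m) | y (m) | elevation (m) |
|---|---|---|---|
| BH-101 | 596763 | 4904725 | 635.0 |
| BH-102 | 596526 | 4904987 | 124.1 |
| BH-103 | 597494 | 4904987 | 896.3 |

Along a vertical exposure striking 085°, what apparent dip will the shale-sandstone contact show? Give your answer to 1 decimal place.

Let the plane be z = a·x + b·y + c.
BH-102−BH-101: −237a + 262b = −510.9;  BH-103−BH-101: 731a + 262b = 261.3.
Solving gives a = 0.79773, b = −1.22839.
Unit vector along 085° is (sin 85°, cos 85°) = (0.9962, 0.0872).
Slope in that direction = a·(0.9962) + b·(0.0872) = 0.68763.
Apparent dip = arctan|0.68763| = 34.5° (true dip is 55.7°, so apparent ≤ true as expected).

34.5°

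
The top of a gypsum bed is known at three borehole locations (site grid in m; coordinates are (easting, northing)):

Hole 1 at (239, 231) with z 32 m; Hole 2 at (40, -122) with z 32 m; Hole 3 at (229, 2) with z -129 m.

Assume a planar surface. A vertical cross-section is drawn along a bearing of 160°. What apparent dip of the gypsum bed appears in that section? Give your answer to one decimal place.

49.7°

Let the plane be z = a·E + b·N + c.
Hole 2−Hole 1: −199a − 353b = 0;  Hole 3−Hole 1: −10a − 229b = −161.
Solving gives a = −1.35185, b = 0.76209.
Unit vector along 160° is (sin 160°, cos 160°) = (0.3420, -0.9397).
Slope in that direction = a·(0.3420) + b·(-0.9397) = −1.17849.
Apparent dip = arctan|1.17849| = 49.7° (true dip is 57.2°, so apparent ≤ true as expected).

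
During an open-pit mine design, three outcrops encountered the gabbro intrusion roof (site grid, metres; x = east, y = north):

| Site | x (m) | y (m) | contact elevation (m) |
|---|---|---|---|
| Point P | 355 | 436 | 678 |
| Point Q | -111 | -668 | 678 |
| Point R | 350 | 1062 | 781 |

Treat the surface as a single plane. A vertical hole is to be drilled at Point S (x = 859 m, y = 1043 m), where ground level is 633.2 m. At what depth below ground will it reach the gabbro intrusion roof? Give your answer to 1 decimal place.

Two edge vectors: Point P→Point Q = (-466, -1104, 0), Point P→Point R = (-5, 626, 103).
Normal n = (Point P→Point Q) × (Point P→Point R) = (-113712, 47998, -297236).
So ∂z/∂x = −n_x/n_z = −0.382565 and ∂z/∂y = −n_y/n_z = 0.161481.
Intercept c from Point P: 678 + 135.81 − 70.41 = 743.40.
At (859, 1043): z_contact = −328.62 + 168.42 + 743.40 = 583.21 m.
Depth below ground = 633.2 − 583.21 = 50.0 m.

50.0 m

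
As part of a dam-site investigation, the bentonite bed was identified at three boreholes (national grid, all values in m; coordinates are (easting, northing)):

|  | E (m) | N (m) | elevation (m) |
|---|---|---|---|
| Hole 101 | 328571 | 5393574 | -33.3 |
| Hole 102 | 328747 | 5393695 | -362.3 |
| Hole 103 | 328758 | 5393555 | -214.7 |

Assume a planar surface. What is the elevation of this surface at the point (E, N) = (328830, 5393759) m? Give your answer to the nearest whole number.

Two edge vectors: Hole 101→Hole 102 = (176, 121, -329), Hole 101→Hole 103 = (187, -19, -181.4).
Normal n = (Hole 101→Hole 102) × (Hole 101→Hole 103) = (-28200.4, -29596.6, -25971).
So ∂z/∂E = −n_x/n_z = −1.08584190 and ∂z/∂N = −n_y/n_z = −1.13960186.
Intercept c from Hole 101: -33.3 + 356776.16 + 6146526.98 = 6503269.84.
At (328830, 5393759): z = −357057.4 − 6146737.8 + 6503269.84 = -525.4 m.

-525 m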